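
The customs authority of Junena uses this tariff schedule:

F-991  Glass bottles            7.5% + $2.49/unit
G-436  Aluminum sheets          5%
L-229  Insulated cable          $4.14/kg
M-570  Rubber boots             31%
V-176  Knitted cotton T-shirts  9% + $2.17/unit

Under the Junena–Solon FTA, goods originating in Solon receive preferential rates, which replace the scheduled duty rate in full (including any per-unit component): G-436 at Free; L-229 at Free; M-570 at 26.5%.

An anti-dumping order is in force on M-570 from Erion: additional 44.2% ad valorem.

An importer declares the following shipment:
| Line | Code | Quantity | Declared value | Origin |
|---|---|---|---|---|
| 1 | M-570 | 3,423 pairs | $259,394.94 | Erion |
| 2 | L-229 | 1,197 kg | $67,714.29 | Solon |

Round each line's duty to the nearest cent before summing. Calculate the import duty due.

$195,064.99

Line 1 (M-570, Erion, 3,423 pairs, $259,394.94):
Base rate for M-570 is 31%.
M-570 has an FTA preferential rate, but origin Erion is not Solon; base rate stands.
Additional duty on M-570 from Erion: +44.2%. Applied ad valorem rate: 31% + 44.2% = 75.2%.
Duty = $259,394.94 × 75.2% = $195,064.99.
Line 2 (L-229, Solon, 1,197 kg, $67,714.29):
Base rate for L-229 is $4.14/kg.
Origin Solon qualifies under the Junena–Solon agreement and L-229 is covered: preferential rate Free applies instead.
Duty = $67,714.29 × 0% = $0.00.
Total = $195,064.99 + $0.00 = $195,064.99.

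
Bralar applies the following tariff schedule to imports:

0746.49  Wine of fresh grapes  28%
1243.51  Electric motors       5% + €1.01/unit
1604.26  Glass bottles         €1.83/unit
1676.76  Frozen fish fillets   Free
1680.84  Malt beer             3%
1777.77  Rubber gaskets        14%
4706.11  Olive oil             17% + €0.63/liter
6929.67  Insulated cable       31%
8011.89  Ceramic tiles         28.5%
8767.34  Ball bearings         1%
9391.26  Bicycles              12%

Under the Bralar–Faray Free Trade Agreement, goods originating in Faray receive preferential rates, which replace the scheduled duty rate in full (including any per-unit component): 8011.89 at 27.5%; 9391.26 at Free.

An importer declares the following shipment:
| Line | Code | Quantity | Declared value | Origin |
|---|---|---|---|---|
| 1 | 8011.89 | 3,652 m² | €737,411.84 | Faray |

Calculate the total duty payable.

€202,788.26

Line 1 (8011.89, Faray, 3,652 m², €737,411.84):
Base rate for 8011.89 is 28.5%.
Origin Faray qualifies under the Bralar–Faray agreement and 8011.89 is covered: preferential rate 27.5% applies instead.
Duty = €737,411.84 × 27.5% = €202,788.26.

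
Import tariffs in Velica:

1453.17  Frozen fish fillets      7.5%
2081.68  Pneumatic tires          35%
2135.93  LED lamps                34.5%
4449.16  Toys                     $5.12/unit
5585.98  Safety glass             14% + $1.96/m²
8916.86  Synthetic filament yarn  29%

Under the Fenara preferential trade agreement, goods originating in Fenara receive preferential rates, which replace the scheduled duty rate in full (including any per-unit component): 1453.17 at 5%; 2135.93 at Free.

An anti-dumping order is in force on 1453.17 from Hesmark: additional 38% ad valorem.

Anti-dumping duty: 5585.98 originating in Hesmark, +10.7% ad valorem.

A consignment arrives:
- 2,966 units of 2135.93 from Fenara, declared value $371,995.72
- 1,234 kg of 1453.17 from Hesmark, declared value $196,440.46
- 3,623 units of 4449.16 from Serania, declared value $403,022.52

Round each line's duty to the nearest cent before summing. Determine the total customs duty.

$107,930.17

Line 1 (2135.93, Fenara, 2,966 units, $371,995.72):
Base rate for 2135.93 is 34.5%.
Origin Fenara qualifies under the Velica–Fenara agreement and 2135.93 is covered: preferential rate Free applies instead.
Duty = $371,995.72 × 0% = $0.00.
Line 2 (1453.17, Hesmark, 1,234 kg, $196,440.46):
Base rate for 1453.17 is 7.5%.
1453.17 has an FTA preferential rate, but origin Hesmark is not Fenara; base rate stands.
Additional duty on 1453.17 from Hesmark: +38%. Applied ad valorem rate: 7.5% + 38% = 45.5%.
Duty = $196,440.46 × 45.5% = $89,380.41.
Line 3 (4449.16, Serania, 3,623 units, $403,022.52):
Base rate for 4449.16 is $5.12/unit.
Duty = 3,623 × $5.12 = $18,549.76.
Total = $0.00 + $89,380.41 + $18,549.76 = $107,930.17.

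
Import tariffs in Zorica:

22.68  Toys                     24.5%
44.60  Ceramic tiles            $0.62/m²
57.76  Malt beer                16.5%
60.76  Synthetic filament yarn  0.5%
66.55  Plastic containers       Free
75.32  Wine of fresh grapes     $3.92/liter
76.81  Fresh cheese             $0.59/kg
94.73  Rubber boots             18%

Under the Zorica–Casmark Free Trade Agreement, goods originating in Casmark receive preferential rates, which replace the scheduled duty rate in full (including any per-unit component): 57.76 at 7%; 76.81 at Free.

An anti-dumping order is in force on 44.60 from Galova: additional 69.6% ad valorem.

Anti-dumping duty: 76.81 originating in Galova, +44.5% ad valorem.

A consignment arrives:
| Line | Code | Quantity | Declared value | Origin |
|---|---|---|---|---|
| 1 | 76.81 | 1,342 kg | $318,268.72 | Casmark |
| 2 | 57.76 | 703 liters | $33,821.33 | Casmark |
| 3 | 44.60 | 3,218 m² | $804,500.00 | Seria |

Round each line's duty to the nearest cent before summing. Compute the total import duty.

$4,362.65

Line 1 (76.81, Casmark, 1,342 kg, $318,268.72):
Base rate for 76.81 is $0.59/kg.
Origin Casmark qualifies under the Zorica–Casmark agreement and 76.81 is covered: preferential rate Free applies instead.
The additional-duty order on 76.81 targets Galova, not Casmark; it does not apply.
Duty = $318,268.72 × 0% = $0.00.
Line 2 (57.76, Casmark, 703 liters, $33,821.33):
Base rate for 57.76 is 16.5%.
Origin Casmark qualifies under the Zorica–Casmark agreement and 57.76 is covered: preferential rate 7% applies instead.
Duty = $33,821.33 × 7% = $2,367.49.
Line 3 (44.60, Seria, 3,218 m², $804,500.00):
Base rate for 44.60 is $0.62/m².
The additional-duty order on 44.60 targets Galova, not Seria; it does not apply.
Duty = 3,218 × $0.62 = $1,995.16.
Total = $0.00 + $2,367.49 + $1,995.16 = $4,362.65.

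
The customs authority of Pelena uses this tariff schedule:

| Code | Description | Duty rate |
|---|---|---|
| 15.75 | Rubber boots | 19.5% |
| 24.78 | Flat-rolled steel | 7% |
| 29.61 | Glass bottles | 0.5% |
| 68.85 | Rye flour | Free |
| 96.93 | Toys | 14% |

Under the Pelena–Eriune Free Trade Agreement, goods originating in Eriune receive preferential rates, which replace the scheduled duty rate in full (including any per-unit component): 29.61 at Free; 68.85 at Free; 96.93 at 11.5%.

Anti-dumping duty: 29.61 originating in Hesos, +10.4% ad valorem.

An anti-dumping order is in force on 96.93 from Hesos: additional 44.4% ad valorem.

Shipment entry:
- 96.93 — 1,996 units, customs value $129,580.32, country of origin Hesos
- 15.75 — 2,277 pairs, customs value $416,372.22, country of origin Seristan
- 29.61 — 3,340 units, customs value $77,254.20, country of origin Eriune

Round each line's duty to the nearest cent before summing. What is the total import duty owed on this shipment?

$156,867.49

Line 1 (96.93, Hesos, 1,996 units, $129,580.32):
Base rate for 96.93 is 14%.
96.93 has an FTA preferential rate, but origin Hesos is not Eriune; base rate stands.
Additional duty on 96.93 from Hesos: +44.4%. Applied ad valorem rate: 14% + 44.4% = 58.4%.
Duty = $129,580.32 × 58.4% = $75,674.91.
Line 2 (15.75, Seristan, 2,277 pairs, $416,372.22):
Base rate for 15.75 is 19.5%.
Duty = $416,372.22 × 19.5% = $81,192.58.
Line 3 (29.61, Eriune, 3,340 units, $77,254.20):
Base rate for 29.61 is 0.5%.
Origin Eriune qualifies under the Pelena–Eriune agreement and 29.61 is covered: preferential rate Free applies instead.
The additional-duty order on 29.61 targets Hesos, not Eriune; it does not apply.
Duty = $77,254.20 × 0% = $0.00.
Total = $75,674.91 + $81,192.58 + $0.00 = $156,867.49.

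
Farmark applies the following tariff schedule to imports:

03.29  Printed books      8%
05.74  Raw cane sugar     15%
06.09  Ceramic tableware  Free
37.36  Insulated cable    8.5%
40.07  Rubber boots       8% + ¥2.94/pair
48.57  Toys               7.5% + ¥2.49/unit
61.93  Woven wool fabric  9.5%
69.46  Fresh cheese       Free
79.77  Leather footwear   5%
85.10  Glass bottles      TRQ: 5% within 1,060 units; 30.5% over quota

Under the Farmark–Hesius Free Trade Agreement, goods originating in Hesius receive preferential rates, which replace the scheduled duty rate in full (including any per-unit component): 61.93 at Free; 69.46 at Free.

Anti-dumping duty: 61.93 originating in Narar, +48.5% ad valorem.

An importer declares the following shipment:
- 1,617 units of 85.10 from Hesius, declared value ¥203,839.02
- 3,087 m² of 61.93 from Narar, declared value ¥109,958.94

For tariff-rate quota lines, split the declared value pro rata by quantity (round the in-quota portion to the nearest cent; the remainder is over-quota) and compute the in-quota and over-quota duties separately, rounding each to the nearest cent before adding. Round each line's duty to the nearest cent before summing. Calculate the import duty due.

¥91,873.07

Line 1 (85.10, Hesius, 1,617 units, ¥203,839.02):
Code 85.10 is under a tariff-rate quota (threshold 1,060 units). In-quota: 1,060 units at 5%; over-quota: 557 units at 30.5%.
Pro-rata value split: in-quota = ¥203,839.02 × 1,060/1,617 = ¥133,623.60; over-quota = ¥203,839.02 − ¥133,623.60 = ¥70,215.42.
In-quota duty = ¥133,623.60 × 5% = ¥6,681.18. Over-quota duty = ¥70,215.42 × 30.5% = ¥21,415.70.
Line duty = ¥6,681.18 + ¥21,415.70 = ¥28,096.88.
Line 2 (61.93, Narar, 3,087 m², ¥109,958.94):
Base rate for 61.93 is 9.5%.
61.93 has an FTA preferential rate, but origin Narar is not Hesius; base rate stands.
Additional duty on 61.93 from Narar: +48.5%. Applied ad valorem rate: 9.5% + 48.5% = 58%.
Duty = ¥109,958.94 × 58% = ¥63,776.19.
Total = ¥28,096.88 + ¥63,776.19 = ¥91,873.07.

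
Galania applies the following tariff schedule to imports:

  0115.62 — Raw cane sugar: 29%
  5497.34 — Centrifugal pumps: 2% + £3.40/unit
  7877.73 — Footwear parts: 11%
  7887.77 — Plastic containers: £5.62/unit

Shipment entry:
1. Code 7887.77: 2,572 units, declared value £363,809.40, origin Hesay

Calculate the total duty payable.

£14,454.64

Line 1 (7887.77, Hesay, 2,572 units, £363,809.40):
Base rate for 7887.77 is £5.62/unit.
Duty = 2,572 × £5.62 = £14,454.64.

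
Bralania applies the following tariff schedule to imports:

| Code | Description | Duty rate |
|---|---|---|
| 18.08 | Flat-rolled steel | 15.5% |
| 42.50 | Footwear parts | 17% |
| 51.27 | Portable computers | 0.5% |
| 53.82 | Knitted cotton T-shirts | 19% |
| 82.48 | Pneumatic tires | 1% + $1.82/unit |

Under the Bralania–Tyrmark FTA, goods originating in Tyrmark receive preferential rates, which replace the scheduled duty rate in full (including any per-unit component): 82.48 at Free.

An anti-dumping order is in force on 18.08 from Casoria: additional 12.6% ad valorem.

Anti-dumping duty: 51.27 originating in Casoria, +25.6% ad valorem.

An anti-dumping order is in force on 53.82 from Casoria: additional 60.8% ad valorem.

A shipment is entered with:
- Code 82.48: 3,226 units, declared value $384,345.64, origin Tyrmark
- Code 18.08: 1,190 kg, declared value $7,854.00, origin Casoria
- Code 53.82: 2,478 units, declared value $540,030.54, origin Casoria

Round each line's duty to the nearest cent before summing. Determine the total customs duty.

Line 1 (82.48, Tyrmark, 3,226 units, $384,345.64):
Base rate for 82.48 is 1% + $1.82/unit.
Origin Tyrmark qualifies under the Bralania–Tyrmark agreement and 82.48 is covered: preferential rate Free applies instead.
Duty = $384,345.64 × 0% = $0.00.
Line 2 (18.08, Casoria, 1,190 kg, $7,854.00):
Base rate for 18.08 is 15.5%.
Additional duty on 18.08 from Casoria: +12.6%. Applied ad valorem rate: 15.5% + 12.6% = 28.1%.
Duty = $7,854.00 × 28.1% = $2,206.97.
Line 3 (53.82, Casoria, 2,478 units, $540,030.54):
Base rate for 53.82 is 19%.
Additional duty on 53.82 from Casoria: +60.8%. Applied ad valorem rate: 19% + 60.8% = 79.8%.
Duty = $540,030.54 × 79.8% = $430,944.37.
Total = $0.00 + $2,206.97 + $430,944.37 = $433,151.34.

$433,151.34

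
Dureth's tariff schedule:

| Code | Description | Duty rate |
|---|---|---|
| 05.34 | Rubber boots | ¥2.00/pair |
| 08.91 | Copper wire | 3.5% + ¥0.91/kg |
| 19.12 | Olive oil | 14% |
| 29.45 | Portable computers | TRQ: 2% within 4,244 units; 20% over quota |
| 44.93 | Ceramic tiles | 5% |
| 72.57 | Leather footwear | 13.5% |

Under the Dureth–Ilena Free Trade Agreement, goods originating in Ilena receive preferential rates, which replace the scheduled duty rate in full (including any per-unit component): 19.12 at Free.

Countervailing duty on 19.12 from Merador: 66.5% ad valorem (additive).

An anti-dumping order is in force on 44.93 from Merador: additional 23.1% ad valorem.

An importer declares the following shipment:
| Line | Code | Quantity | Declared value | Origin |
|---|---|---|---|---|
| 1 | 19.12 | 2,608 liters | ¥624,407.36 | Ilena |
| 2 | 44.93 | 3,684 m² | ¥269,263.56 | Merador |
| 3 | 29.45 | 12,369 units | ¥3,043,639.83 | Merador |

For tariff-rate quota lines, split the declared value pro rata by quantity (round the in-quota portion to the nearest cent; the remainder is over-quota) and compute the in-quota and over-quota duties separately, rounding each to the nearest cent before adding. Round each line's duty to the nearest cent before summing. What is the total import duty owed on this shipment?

¥496,413.23

Line 1 (19.12, Ilena, 2,608 liters, ¥624,407.36):
Base rate for 19.12 is 14%.
Origin Ilena qualifies under the Dureth–Ilena agreement and 19.12 is covered: preferential rate Free applies instead.
The additional-duty order on 19.12 targets Merador, not Ilena; it does not apply.
Duty = ¥624,407.36 × 0% = ¥0.00.
Line 2 (44.93, Merador, 3,684 m², ¥269,263.56):
Base rate for 44.93 is 5%.
Additional duty on 44.93 from Merador: +23.1%. Applied ad valorem rate: 5% + 23.1% = 28.1%.
Duty = ¥269,263.56 × 28.1% = ¥75,663.06.
Line 3 (29.45, Merador, 12,369 units, ¥3,043,639.83):
Code 29.45 is under a tariff-rate quota (threshold 4,244 units). In-quota: 4,244 units at 2%; over-quota: 8,125 units at 20%.
Pro-rata value split: in-quota = ¥3,043,639.83 × 4,244/12,369 = ¥1,044,321.08; over-quota = ¥3,043,639.83 − ¥1,044,321.08 = ¥1,999,318.75.
In-quota duty = ¥1,044,321.08 × 2% = ¥20,886.42. Over-quota duty = ¥1,999,318.75 × 20% = ¥399,863.75.
Line duty = ¥20,886.42 + ¥399,863.75 = ¥420,750.17.
Total = ¥0.00 + ¥75,663.06 + ¥420,750.17 = ¥496,413.23.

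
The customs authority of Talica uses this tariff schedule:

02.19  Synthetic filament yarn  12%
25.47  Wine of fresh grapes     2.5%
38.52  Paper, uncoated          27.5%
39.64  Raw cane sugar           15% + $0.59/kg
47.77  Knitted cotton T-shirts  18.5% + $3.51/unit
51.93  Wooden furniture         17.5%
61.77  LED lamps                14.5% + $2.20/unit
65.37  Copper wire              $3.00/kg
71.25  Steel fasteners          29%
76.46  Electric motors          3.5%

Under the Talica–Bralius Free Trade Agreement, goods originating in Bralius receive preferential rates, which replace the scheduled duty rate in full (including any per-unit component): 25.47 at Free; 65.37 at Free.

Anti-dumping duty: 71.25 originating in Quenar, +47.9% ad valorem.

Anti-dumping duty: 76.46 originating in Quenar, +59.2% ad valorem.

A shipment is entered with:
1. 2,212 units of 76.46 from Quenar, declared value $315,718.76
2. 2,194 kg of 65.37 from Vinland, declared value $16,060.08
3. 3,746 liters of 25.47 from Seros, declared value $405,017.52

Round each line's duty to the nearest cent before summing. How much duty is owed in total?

Line 1 (76.46, Quenar, 2,212 units, $315,718.76):
Base rate for 76.46 is 3.5%.
Additional duty on 76.46 from Quenar: +59.2%. Applied ad valorem rate: 3.5% + 59.2% = 62.7%.
Duty = $315,718.76 × 62.7% = $197,955.66.
Line 2 (65.37, Vinland, 2,194 kg, $16,060.08):
Base rate for 65.37 is $3.00/kg.
65.37 has an FTA preferential rate, but origin Vinland is not Bralius; base rate stands.
Duty = 2,194 × $3.00 = $6,582.00.
Line 3 (25.47, Seros, 3,746 liters, $405,017.52):
Base rate for 25.47 is 2.5%.
25.47 has an FTA preferential rate, but origin Seros is not Bralius; base rate stands.
Duty = $405,017.52 × 2.5% = $10,125.44.
Total = $197,955.66 + $6,582.00 + $10,125.44 = $214,663.10.

$214,663.10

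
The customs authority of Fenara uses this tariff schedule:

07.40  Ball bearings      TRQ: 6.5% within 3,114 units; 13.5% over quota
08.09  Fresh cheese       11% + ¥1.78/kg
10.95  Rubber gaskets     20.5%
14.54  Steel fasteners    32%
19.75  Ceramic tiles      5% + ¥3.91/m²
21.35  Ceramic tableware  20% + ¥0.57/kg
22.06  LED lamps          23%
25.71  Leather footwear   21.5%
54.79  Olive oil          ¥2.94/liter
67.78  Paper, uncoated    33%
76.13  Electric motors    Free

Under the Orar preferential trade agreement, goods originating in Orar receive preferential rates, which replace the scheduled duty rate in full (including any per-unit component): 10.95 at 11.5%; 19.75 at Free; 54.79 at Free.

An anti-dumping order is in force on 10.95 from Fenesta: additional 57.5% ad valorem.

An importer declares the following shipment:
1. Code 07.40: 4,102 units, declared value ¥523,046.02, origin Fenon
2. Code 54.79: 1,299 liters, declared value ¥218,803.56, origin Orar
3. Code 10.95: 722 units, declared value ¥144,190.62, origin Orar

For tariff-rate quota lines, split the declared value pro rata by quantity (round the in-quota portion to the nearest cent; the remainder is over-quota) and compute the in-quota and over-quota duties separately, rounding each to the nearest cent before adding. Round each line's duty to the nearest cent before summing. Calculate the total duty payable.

¥59,398.50

Line 1 (07.40, Fenon, 4,102 units, ¥523,046.02):
Code 07.40 is under a tariff-rate quota (threshold 3,114 units). In-quota: 3,114 units at 6.5%; over-quota: 988 units at 13.5%.
Pro-rata value split: in-quota = ¥523,046.02 × 3,114/4,102 = ¥397,066.14; over-quota = ¥523,046.02 − ¥397,066.14 = ¥125,979.88.
In-quota duty = ¥397,066.14 × 6.5% = ¥25,809.30. Over-quota duty = ¥125,979.88 × 13.5% = ¥17,007.28.
Line duty = ¥25,809.30 + ¥17,007.28 = ¥42,816.58.
Line 2 (54.79, Orar, 1,299 liters, ¥218,803.56):
Base rate for 54.79 is ¥2.94/liter.
Origin Orar qualifies under the Fenara–Orar agreement and 54.79 is covered: preferential rate Free applies instead.
Duty = ¥218,803.56 × 0% = ¥0.00.
Line 3 (10.95, Orar, 722 units, ¥144,190.62):
Base rate for 10.95 is 20.5%.
Origin Orar qualifies under the Fenara–Orar agreement and 10.95 is covered: preferential rate 11.5% applies instead.
The additional-duty order on 10.95 targets Fenesta, not Orar; it does not apply.
Duty = ¥144,190.62 × 11.5% = ¥16,581.92.
Total = ¥42,816.58 + ¥0.00 + ¥16,581.92 = ¥59,398.50.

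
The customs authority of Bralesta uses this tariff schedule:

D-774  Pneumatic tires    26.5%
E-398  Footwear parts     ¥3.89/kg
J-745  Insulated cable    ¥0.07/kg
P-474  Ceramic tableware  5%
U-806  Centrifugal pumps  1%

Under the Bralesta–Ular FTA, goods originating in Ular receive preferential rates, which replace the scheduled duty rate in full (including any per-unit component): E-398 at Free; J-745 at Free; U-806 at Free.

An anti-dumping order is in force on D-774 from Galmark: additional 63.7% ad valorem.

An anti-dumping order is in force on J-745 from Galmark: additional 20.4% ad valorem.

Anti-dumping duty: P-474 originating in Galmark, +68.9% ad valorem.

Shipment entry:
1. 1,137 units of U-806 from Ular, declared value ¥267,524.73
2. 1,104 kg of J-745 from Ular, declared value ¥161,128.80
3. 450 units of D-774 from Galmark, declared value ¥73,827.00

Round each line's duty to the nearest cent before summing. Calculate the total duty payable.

¥66,591.95

Line 1 (U-806, Ular, 1,137 units, ¥267,524.73):
Base rate for U-806 is 1%.
Origin Ular qualifies under the Bralesta–Ular agreement and U-806 is covered: preferential rate Free applies instead.
Duty = ¥267,524.73 × 0% = ¥0.00.
Line 2 (J-745, Ular, 1,104 kg, ¥161,128.80):
Base rate for J-745 is ¥0.07/kg.
Origin Ular qualifies under the Bralesta–Ular agreement and J-745 is covered: preferential rate Free applies instead.
The additional-duty order on J-745 targets Galmark, not Ular; it does not apply.
Duty = ¥161,128.80 × 0% = ¥0.00.
Line 3 (D-774, Galmark, 450 units, ¥73,827.00):
Base rate for D-774 is 26.5%.
Additional duty on D-774 from Galmark: +63.7%. Applied ad valorem rate: 26.5% + 63.7% = 90.2%.
Duty = ¥73,827.00 × 90.2% = ¥66,591.95.
Total = ¥0.00 + ¥0.00 + ¥66,591.95 = ¥66,591.95.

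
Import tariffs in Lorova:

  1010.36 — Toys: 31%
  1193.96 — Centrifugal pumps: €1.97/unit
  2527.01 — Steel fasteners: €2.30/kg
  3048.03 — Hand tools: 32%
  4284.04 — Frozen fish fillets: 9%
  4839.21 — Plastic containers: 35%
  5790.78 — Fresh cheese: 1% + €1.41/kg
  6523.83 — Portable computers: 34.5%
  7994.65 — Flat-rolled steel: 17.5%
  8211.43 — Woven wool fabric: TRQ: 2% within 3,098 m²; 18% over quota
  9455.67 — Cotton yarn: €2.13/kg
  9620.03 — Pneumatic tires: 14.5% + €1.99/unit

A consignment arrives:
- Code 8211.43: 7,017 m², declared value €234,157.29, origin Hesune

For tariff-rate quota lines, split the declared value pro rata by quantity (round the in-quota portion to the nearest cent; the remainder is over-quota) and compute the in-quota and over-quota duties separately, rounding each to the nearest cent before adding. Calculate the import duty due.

Line 1 (8211.43, Hesune, 7,017 m², €234,157.29):
Code 8211.43 is under a tariff-rate quota (threshold 3,098 m²). In-quota: 3,098 m² at 2%; over-quota: 3,919 m² at 18%.
Pro-rata value split: in-quota = €234,157.29 × 3,098/7,017 = €103,380.26; over-quota = €234,157.29 − €103,380.26 = €130,777.03.
In-quota duty = €103,380.26 × 2% = €2,067.61. Over-quota duty = €130,777.03 × 18% = €23,539.87.
Line duty = €2,067.61 + €23,539.87 = €25,607.48.

€25,607.48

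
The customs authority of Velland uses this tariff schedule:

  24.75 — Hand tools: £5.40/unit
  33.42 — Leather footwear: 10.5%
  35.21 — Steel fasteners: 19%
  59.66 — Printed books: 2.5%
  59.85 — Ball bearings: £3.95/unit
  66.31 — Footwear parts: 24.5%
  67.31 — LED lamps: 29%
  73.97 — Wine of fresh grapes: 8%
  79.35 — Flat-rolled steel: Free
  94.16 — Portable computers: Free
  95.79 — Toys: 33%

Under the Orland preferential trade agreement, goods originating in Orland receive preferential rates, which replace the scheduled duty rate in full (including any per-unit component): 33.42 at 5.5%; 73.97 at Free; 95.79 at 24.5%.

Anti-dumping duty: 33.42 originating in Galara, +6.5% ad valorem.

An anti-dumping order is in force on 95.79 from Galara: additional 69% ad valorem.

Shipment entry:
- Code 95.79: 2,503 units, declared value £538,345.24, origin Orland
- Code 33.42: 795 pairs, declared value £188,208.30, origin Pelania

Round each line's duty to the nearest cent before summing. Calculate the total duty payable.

Line 1 (95.79, Orland, 2,503 units, £538,345.24):
Base rate for 95.79 is 33%.
Origin Orland qualifies under the Velland–Orland agreement and 95.79 is covered: preferential rate 24.5% applies instead.
The additional-duty order on 95.79 targets Galara, not Orland; it does not apply.
Duty = £538,345.24 × 24.5% = £131,894.58.
Line 2 (33.42, Pelania, 795 pairs, £188,208.30):
Base rate for 33.42 is 10.5%.
33.42 has an FTA preferential rate, but origin Pelania is not Orland; base rate stands.
The additional-duty order on 33.42 targets Galara, not Pelania; it does not apply.
Duty = £188,208.30 × 10.5% = £19,761.87.
Total = £131,894.58 + £19,761.87 = £151,656.45.

£151,656.45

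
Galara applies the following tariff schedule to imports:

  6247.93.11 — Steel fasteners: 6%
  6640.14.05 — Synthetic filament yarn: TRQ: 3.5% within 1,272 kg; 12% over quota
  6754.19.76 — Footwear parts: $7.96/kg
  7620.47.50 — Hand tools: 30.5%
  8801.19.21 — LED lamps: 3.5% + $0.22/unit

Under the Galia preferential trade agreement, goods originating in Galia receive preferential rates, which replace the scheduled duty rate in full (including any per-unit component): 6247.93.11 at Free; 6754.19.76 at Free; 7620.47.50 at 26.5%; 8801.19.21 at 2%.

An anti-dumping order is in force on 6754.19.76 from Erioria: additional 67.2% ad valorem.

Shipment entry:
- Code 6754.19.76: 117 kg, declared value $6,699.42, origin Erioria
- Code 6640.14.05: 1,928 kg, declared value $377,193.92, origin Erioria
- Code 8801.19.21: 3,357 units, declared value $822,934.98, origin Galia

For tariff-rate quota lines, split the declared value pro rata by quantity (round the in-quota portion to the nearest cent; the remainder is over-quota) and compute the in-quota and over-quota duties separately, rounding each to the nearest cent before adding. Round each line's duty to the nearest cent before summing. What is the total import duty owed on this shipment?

Line 1 (6754.19.76, Erioria, 117 kg, $6,699.42):
Base rate for 6754.19.76 is $7.96/kg.
6754.19.76 has an FTA preferential rate, but origin Erioria is not Galia; base rate stands.
Additional duty on 6754.19.76 from Erioria: +67.2% ad valorem. Applied ad valorem rate = 67.2%.
Duty = $6,699.42 × 67.2% + 117 × $7.96 = $5,433.33.
Line 2 (6640.14.05, Erioria, 1,928 kg, $377,193.92):
Code 6640.14.05 is under a tariff-rate quota (threshold 1,272 kg). In-quota: 1,272 kg at 3.5%; over-quota: 656 kg at 12%.
Pro-rata value split: in-quota = $377,193.92 × 1,272/1,928 = $248,854.08; over-quota = $377,193.92 − $248,854.08 = $128,339.84.
In-quota duty = $248,854.08 × 3.5% = $8,709.89. Over-quota duty = $128,339.84 × 12% = $15,400.78.
Line duty = $8,709.89 + $15,400.78 = $24,110.67.
Line 3 (8801.19.21, Galia, 3,357 units, $822,934.98):
Base rate for 8801.19.21 is 3.5% + $0.22/unit.
Origin Galia qualifies under the Galara–Galia agreement and 8801.19.21 is covered: preferential rate 2% applies instead.
Duty = $822,934.98 × 2% = $16,458.70.
Total = $5,433.33 + $24,110.67 + $16,458.70 = $46,002.70.

$46,002.70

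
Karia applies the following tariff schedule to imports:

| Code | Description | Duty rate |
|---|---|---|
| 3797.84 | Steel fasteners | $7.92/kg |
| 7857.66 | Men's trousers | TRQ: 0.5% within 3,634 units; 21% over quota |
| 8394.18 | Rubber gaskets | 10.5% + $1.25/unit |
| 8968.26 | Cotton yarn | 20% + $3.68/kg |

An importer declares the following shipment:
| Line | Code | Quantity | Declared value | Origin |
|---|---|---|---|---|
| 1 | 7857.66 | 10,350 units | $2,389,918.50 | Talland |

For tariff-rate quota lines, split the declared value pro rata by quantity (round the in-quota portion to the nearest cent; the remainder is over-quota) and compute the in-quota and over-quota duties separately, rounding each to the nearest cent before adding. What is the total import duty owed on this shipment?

Line 1 (7857.66, Talland, 10,350 units, $2,389,918.50):
Code 7857.66 is under a tariff-rate quota (threshold 3,634 units). In-quota: 3,634 units at 0.5%; over-quota: 6,716 units at 21%.
Pro-rata value split: in-quota = $2,389,918.50 × 3,634/10,350 = $839,126.94; over-quota = $2,389,918.50 − $839,126.94 = $1,550,791.56.
In-quota duty = $839,126.94 × 0.5% = $4,195.63. Over-quota duty = $1,550,791.56 × 21% = $325,666.23.
Line duty = $4,195.63 + $325,666.23 = $329,861.86.

$329,861.86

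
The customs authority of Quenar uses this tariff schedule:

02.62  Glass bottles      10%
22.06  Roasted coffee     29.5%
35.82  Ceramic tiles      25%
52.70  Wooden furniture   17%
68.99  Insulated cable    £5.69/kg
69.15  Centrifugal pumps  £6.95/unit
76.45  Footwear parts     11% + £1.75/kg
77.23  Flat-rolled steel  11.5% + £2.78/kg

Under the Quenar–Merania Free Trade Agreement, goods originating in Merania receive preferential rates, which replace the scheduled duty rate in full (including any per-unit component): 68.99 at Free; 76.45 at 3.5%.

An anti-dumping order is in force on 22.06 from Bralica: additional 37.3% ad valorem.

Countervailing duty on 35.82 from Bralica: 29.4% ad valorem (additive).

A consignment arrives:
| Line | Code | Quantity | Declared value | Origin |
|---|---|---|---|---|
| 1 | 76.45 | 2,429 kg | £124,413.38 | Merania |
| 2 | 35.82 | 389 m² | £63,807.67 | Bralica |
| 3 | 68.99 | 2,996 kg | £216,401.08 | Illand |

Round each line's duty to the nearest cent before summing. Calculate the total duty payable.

Line 1 (76.45, Merania, 2,429 kg, £124,413.38):
Base rate for 76.45 is 11% + £1.75/kg.
Origin Merania qualifies under the Quenar–Merania agreement and 76.45 is covered: preferential rate 3.5% applies instead.
Duty = £124,413.38 × 3.5% = £4,354.47.
Line 2 (35.82, Bralica, 389 m², £63,807.67):
Base rate for 35.82 is 25%.
Additional duty on 35.82 from Bralica: +29.4%. Applied ad valorem rate: 25% + 29.4% = 54.4%.
Duty = £63,807.67 × 54.4% = £34,711.37.
Line 3 (68.99, Illand, 2,996 kg, £216,401.08):
Base rate for 68.99 is £5.69/kg.
68.99 has an FTA preferential rate, but origin Illand is not Merania; base rate stands.
Duty = 2,996 × £5.69 = £17,047.24.
Total = £4,354.47 + £34,711.37 + £17,047.24 = £56,113.08.

£56,113.08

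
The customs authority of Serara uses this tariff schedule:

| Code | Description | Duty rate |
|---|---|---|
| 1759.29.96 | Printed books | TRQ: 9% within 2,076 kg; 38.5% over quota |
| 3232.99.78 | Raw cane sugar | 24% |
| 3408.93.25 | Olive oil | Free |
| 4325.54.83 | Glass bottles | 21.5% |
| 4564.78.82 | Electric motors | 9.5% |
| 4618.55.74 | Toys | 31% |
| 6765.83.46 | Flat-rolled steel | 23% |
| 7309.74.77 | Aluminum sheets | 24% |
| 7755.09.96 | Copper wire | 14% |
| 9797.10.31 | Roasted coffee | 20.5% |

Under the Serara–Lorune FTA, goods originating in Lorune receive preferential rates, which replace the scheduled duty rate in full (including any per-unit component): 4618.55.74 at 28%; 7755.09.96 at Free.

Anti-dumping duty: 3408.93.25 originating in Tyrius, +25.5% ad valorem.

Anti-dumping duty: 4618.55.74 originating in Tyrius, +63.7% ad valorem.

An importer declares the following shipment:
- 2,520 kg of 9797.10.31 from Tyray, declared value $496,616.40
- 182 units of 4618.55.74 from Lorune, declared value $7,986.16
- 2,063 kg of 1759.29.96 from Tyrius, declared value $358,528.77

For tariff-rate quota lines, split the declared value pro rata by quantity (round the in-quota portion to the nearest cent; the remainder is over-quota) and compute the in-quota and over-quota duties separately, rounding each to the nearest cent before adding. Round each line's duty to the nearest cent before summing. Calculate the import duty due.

Line 1 (9797.10.31, Tyray, 2,520 kg, $496,616.40):
Base rate for 9797.10.31 is 20.5%.
Duty = $496,616.40 × 20.5% = $101,806.36.
Line 2 (4618.55.74, Lorune, 182 units, $7,986.16):
Base rate for 4618.55.74 is 31%.
Origin Lorune qualifies under the Serara–Lorune agreement and 4618.55.74 is covered: preferential rate 28% applies instead.
The additional-duty order on 4618.55.74 targets Tyrius, not Lorune; it does not apply.
Duty = $7,986.16 × 28% = $2,236.12.
Line 3 (1759.29.96, Tyrius, 2,063 kg, $358,528.77):
Code 1759.29.96 is under a tariff-rate quota (threshold 2,076 kg). Quantity 2,063 kg is within the quota, so the in-quota rate 9% applies to the full value.
Duty = $358,528.77 × 9% = $32,267.59.
Total = $101,806.36 + $2,236.12 + $32,267.59 = $136,310.07.

$136,310.07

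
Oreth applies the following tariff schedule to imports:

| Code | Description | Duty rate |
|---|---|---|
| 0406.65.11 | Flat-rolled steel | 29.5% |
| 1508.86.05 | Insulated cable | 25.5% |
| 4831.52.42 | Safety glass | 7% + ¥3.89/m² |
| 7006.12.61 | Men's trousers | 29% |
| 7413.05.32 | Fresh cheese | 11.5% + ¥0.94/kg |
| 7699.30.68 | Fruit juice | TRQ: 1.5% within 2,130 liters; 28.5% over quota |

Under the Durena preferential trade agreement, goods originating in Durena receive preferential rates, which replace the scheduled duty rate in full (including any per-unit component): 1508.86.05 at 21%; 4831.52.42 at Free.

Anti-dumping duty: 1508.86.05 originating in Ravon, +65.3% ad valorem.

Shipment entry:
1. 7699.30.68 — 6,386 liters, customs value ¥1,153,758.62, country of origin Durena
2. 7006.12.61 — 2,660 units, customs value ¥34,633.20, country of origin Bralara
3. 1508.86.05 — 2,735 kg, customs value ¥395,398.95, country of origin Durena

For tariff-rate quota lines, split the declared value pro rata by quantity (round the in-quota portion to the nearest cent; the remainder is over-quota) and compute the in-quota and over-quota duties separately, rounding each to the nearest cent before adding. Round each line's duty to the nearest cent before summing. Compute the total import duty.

Line 1 (7699.30.68, Durena, 6,386 liters, ¥1,153,758.62):
Code 7699.30.68 is under a tariff-rate quota (threshold 2,130 liters). In-quota: 2,130 liters at 1.5%; over-quota: 4,256 liters at 28.5%.
Pro-rata value split: in-quota = ¥1,153,758.62 × 2,130/6,386 = ¥384,827.10; over-quota = ¥1,153,758.62 − ¥384,827.10 = ¥768,931.52.
In-quota duty = ¥384,827.10 × 1.5% = ¥5,772.41. Over-quota duty = ¥768,931.52 × 28.5% = ¥219,145.48.
Line duty = ¥5,772.41 + ¥219,145.48 = ¥224,917.89.
Line 2 (7006.12.61, Bralara, 2,660 units, ¥34,633.20):
Base rate for 7006.12.61 is 29%.
Duty = ¥34,633.20 × 29% = ¥10,043.63.
Line 3 (1508.86.05, Durena, 2,735 kg, ¥395,398.95):
Base rate for 1508.86.05 is 25.5%.
Origin Durena qualifies under the Oreth–Durena agreement and 1508.86.05 is covered: preferential rate 21% applies instead.
The additional-duty order on 1508.86.05 targets Ravon, not Durena; it does not apply.
Duty = ¥395,398.95 × 21% = ¥83,033.78.
Total = ¥224,917.89 + ¥10,043.63 + ¥83,033.78 = ¥317,995.30.

¥317,995.30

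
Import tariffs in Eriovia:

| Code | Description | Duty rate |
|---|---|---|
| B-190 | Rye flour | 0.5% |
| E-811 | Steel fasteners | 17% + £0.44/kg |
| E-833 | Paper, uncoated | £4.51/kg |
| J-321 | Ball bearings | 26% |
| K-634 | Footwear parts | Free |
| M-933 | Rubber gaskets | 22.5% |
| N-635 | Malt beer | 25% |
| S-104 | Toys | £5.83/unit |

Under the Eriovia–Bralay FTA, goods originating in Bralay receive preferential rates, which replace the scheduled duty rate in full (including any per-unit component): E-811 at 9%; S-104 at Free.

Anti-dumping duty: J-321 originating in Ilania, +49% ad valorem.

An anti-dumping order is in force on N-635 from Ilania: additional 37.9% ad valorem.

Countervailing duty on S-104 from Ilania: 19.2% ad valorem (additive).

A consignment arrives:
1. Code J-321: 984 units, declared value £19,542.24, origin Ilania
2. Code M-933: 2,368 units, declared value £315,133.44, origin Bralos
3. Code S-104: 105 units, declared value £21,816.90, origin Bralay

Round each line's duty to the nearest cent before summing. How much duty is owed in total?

Line 1 (J-321, Ilania, 984 units, £19,542.24):
Base rate for J-321 is 26%.
Additional duty on J-321 from Ilania: +49%. Applied ad valorem rate: 26% + 49% = 75%.
Duty = £19,542.24 × 75% = £14,656.68.
Line 2 (M-933, Bralos, 2,368 units, £315,133.44):
Base rate for M-933 is 22.5%.
Duty = £315,133.44 × 22.5% = £70,905.02.
Line 3 (S-104, Bralay, 105 units, £21,816.90):
Base rate for S-104 is £5.83/unit.
Origin Bralay qualifies under the Eriovia–Bralay agreement and S-104 is covered: preferential rate Free applies instead.
The additional-duty order on S-104 targets Ilania, not Bralay; it does not apply.
Duty = £21,816.90 × 0% = £0.00.
Total = £14,656.68 + £70,905.02 + £0.00 = £85,561.70.

£85,561.70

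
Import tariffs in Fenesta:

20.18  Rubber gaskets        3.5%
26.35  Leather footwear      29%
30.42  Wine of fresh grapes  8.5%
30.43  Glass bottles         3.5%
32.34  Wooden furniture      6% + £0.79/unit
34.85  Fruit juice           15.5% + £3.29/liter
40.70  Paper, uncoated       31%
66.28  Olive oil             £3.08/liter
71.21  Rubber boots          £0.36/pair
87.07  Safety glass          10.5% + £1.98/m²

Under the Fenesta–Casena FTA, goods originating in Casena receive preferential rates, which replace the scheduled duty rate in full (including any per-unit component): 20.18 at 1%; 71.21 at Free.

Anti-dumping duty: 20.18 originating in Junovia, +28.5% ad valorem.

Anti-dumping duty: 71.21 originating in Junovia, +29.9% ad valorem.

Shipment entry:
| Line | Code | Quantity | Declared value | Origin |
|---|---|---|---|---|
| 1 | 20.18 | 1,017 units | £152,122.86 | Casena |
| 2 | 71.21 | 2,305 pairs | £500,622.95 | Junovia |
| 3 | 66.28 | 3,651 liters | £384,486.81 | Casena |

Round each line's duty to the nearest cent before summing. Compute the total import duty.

£163,282.37

Line 1 (20.18, Casena, 1,017 units, £152,122.86):
Base rate for 20.18 is 3.5%.
Origin Casena qualifies under the Fenesta–Casena agreement and 20.18 is covered: preferential rate 1% applies instead.
The additional-duty order on 20.18 targets Junovia, not Casena; it does not apply.
Duty = £152,122.86 × 1% = £1,521.23.
Line 2 (71.21, Junovia, 2,305 pairs, £500,622.95):
Base rate for 71.21 is £0.36/pair.
71.21 has an FTA preferential rate, but origin Junovia is not Casena; base rate stands.
Additional duty on 71.21 from Junovia: +29.9% ad valorem. Applied ad valorem rate = 29.9%.
Duty = £500,622.95 × 29.9% + 2,305 × £0.36 = £150,516.06.
Line 3 (66.28, Casena, 3,651 liters, £384,486.81):
Base rate for 66.28 is £3.08/liter.
Origin Casena is the FTA partner but 66.28 is not on the preference list; base rate stands.
Duty = 3,651 × £3.08 = £11,245.08.
Total = £1,521.23 + £150,516.06 + £11,245.08 = £163,282.37.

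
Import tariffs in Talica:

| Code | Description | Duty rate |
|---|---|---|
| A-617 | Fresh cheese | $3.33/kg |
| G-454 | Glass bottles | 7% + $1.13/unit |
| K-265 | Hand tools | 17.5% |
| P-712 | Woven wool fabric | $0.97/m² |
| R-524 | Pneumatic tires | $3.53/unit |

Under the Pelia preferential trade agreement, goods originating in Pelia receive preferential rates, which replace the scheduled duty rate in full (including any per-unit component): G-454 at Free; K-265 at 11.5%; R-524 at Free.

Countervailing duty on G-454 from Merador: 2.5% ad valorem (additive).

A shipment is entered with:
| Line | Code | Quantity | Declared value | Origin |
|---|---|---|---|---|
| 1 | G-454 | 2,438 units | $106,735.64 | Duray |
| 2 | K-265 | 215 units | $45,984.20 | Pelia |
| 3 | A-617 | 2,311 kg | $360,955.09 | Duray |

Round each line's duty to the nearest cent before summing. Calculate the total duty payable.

Line 1 (G-454, Duray, 2,438 units, $106,735.64):
Base rate for G-454 is 7% + $1.13/unit.
G-454 has an FTA preferential rate, but origin Duray is not Pelia; base rate stands.
The additional-duty order on G-454 targets Merador, not Duray; it does not apply.
Duty = $106,735.64 × 7% + 2,438 × $1.13 = $10,226.43.
Line 2 (K-265, Pelia, 215 units, $45,984.20):
Base rate for K-265 is 17.5%.
Origin Pelia qualifies under the Talica–Pelia agreement and K-265 is covered: preferential rate 11.5% applies instead.
Duty = $45,984.20 × 11.5% = $5,288.18.
Line 3 (A-617, Duray, 2,311 kg, $360,955.09):
Base rate for A-617 is $3.33/kg.
Duty = 2,311 × $3.33 = $7,695.63.
Total = $10,226.43 + $5,288.18 + $7,695.63 = $23,210.24.

$23,210.24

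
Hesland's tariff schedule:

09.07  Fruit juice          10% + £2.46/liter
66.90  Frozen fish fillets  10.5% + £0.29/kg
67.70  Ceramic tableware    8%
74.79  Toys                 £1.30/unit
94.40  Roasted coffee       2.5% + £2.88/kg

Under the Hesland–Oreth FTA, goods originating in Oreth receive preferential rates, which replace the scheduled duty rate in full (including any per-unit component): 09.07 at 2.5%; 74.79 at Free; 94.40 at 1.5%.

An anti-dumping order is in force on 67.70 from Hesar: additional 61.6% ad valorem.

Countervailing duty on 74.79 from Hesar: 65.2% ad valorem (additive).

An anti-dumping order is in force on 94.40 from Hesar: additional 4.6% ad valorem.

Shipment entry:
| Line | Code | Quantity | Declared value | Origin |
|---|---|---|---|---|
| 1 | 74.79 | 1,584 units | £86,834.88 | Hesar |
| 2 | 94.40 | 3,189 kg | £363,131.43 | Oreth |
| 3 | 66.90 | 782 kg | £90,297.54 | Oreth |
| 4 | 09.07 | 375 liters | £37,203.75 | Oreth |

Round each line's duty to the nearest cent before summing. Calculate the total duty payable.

Line 1 (74.79, Hesar, 1,584 units, £86,834.88):
Base rate for 74.79 is £1.30/unit.
74.79 has an FTA preferential rate, but origin Hesar is not Oreth; base rate stands.
Additional duty on 74.79 from Hesar: +65.2% ad valorem. Applied ad valorem rate = 65.2%.
Duty = £86,834.88 × 65.2% + 1,584 × £1.30 = £58,675.54.
Line 2 (94.40, Oreth, 3,189 kg, £363,131.43):
Base rate for 94.40 is 2.5% + £2.88/kg.
Origin Oreth qualifies under the Hesland–Oreth agreement and 94.40 is covered: preferential rate 1.5% applies instead.
The additional-duty order on 94.40 targets Hesar, not Oreth; it does not apply.
Duty = £363,131.43 × 1.5% = £5,446.97.
Line 3 (66.90, Oreth, 782 kg, £90,297.54):
Base rate for 66.90 is 10.5% + £0.29/kg.
Origin Oreth is the FTA partner but 66.90 is not on the preference list; base rate stands.
Duty = £90,297.54 × 10.5% + 782 × £0.29 = £9,708.02.
Line 4 (09.07, Oreth, 375 liters, £37,203.75):
Base rate for 09.07 is 10% + £2.46/liter.
Origin Oreth qualifies under the Hesland–Oreth agreement and 09.07 is covered: preferential rate 2.5% applies instead.
Duty = £37,203.75 × 2.5% = £930.09.
Total = £58,675.54 + £5,446.97 + £9,708.02 + £930.09 = £74,760.62.

£74,760.62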